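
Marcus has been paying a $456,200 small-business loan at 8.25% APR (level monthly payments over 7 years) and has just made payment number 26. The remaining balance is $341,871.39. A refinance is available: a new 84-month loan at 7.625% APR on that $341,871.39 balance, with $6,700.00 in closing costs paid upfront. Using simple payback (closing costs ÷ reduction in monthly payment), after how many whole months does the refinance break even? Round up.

Current payment = 456,200 × 8.25%/12 / (1 − (1+0.0068750)^−84) = $7,167.39.
Refinanced payment = 341,871.39 × 0.0063542 / (1 − (1+0.0063542)^−84) = $5,264.83.
Monthly savings = $7,167.39 − $5,264.83 = $1,902.56.
Break-even = $6,700.00 / $1,902.56 = 3.52 → 4 months.

4 months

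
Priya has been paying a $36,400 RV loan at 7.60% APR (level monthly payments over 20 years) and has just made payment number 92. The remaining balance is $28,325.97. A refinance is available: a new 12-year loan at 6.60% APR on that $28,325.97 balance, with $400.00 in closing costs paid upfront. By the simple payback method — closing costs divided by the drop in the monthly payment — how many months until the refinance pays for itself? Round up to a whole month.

Current payment = 36,400 × 7.6%/12 / (1 − (1+0.0063333)^−240) = $295.47.
Refinanced payment = 28,325.97 × 0.0055000 / (1 − (1+0.0055000)^−144) = $285.29.
Monthly savings = $295.47 − $285.29 = $10.18.
Break-even = $400.00 / $10.18 = 39.29 → 40 months.

40 months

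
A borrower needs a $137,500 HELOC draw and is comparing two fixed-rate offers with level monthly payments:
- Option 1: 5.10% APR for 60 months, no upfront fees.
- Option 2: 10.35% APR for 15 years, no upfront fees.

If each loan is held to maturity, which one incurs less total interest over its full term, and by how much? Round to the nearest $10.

Option 1: at 5.10% the monthly rate is 0.0042500, so the payment is 137,500 × 0.0042500 / (1 − 1.0042500^−60) = $2,601.10.
Total interest on Option 1 = 60 × $2,601.10 − $137,500 = $18,566.00.
Option 2: at 10.35% the monthly rate is 0.0086250, so the payment is 137,500 × 0.0086250 / (1 − 1.0086250^−180) = $1,507.16.
Total interest on Option 2 = 180 × $1,507.16 − $137,500 = $133,788.80.
Option 1 is lower by $115,222.80.

Option 1 by $115,220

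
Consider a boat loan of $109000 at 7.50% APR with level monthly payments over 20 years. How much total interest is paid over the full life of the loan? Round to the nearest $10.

At 7.50% the monthly rate is 0.0062500, so the payment is 109,000 × 0.0062500 / (1 − 1.0062500^−240) = $878.10.
Total paid = 240 × $878.10 = $210,744.00; interest = $210,744.00 − $109,000 = $101,744.00.

$101,740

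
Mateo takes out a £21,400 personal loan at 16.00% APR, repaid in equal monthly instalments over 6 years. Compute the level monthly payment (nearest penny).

£464.21

Monthly rate = 16%/12 = 0.0133333; payment = 21,400 × 0.0133333 / (1 − (1+0.0133333)^−72) = £464.21.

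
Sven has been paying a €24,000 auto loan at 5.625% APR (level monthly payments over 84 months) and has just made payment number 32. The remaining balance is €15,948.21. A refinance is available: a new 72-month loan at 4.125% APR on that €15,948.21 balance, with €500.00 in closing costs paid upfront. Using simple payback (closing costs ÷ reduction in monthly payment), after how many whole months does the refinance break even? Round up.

6 months

Current payment = 24,000 × 5.625%/12 / (1 − (1+0.0046875)^−84) = €346.31.
Refinanced payment = 15,948.21 × 0.0034375 / (1 − (1+0.0034375)^−72) = €250.42.
Monthly savings = €346.31 − €250.42 = €95.89.
Break-even = €500.00 / €95.89 = 5.21 → 6 months.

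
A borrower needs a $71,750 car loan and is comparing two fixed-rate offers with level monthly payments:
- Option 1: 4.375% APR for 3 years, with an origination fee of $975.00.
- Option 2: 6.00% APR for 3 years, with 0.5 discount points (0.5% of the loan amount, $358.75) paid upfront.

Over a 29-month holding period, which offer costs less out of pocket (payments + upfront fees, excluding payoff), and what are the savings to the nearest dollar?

Option 1: at 4.375% the monthly rate is 0.0036458, so the payment is 71,750 × 0.0036458 / (1 − 1.0036458^−36) = $2,130.34.
Option 2: at 6.00% the monthly rate is 0.0050000, so the payment is 71,750 × 0.0050000 / (1 − 1.0050000^−36) = $2,182.77.
Over 29 months: Option 1 costs 29 × $2,130.34 + $975.00 = $62,754.86; Option 2 costs 29 × $2,182.77 + $358.75 = $63,659.08.
Option 1 is cheaper by $63,659.08 − $62,754.86 = $904.22.

Option 1 by $904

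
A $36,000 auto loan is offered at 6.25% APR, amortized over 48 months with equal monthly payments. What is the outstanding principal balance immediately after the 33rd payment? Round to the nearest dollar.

With monthly rate i = 6.25%/12 = 0.0052083, the balance after k of n payments is P · [(1+i)^n − (1+i)^k] / [(1+i)^n − 1].
(1+0.0052083)^48 = 1.28319262 and (1+0.0052083)^33 = 1.18699981, so the balance is 36,000 × (1.28319262 − 1.18699981) / (1.28319262 − 1) = $12,228.22.

$12,228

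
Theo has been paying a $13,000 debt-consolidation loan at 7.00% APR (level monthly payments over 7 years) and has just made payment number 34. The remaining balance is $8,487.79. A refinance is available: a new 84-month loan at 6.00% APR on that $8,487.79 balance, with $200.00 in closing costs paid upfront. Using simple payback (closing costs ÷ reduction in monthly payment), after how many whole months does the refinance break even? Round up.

Current payment = 13,000 × 7%/12 / (1 − (1+0.0058333)^−84) = $196.20.
Refinanced payment = 8,487.79 × 0.0050000 / (1 − (1+0.0050000)^−84) = $123.99.
Monthly savings = $196.20 − $123.99 = $72.21.
Break-even = $200.00 / $72.21 = 2.77 → 3 months.

3 months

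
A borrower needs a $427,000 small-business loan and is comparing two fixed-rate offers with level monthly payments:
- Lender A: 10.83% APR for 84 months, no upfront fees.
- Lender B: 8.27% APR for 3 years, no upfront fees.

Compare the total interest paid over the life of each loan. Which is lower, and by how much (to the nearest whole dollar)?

Lender A: at 10.83% the monthly rate is 0.0090250, so the payment is 427,000 × 0.0090250 / (1 − 1.0090250^−84) = $7,273.17.
Total interest on Lender A = 84 × $7,273.17 − $427,000 = $183,946.28.
Lender B: monthly rate = 8.27%/12 = 0.0068917; payment = 427,000 × 0.0068917 / (1 − (1+0.0068917)^−36) = $13,433.88.
Total interest on Lender B = 36 × $13,433.88 − $427,000 = $56,619.68.
Lender B is lower by $127,326.60.

Lender B by $127,327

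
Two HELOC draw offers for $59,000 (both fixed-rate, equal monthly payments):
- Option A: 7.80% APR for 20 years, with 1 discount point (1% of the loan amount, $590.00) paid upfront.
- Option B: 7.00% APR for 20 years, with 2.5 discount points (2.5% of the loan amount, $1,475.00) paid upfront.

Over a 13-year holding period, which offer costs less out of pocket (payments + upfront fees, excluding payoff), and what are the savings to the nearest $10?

Option A: monthly rate = 7.8%/12 = 0.0065000; payment = 59,000 × 0.0065000 / (1 − (1+0.0065000)^−240) = $486.18.
Option B: at 7.00% the monthly rate is 0.0058333, so the payment is 59,000 × 0.0058333 / (1 − 1.0058333^−240) = $457.43.
Over 156 months: Option A costs 156 × $486.18 + $590.00 = $76,434.08; Option B costs 156 × $457.43 + $1,475.00 = $72,834.08.
Option B is cheaper by $76,434.08 − $72,834.08 = $3,600.00.

Option B by $3,600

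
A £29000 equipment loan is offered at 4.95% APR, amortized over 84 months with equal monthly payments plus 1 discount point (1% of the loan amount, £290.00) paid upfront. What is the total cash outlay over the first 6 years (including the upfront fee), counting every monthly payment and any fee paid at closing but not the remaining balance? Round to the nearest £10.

£29,750

At 4.95% the monthly rate is 0.0041250, so the payment is 29,000 × 0.0041250 / (1 − 1.0041250^−84) = £409.20.
Total outlay = 72 × £409.20 + £290.00 = £29,752.40.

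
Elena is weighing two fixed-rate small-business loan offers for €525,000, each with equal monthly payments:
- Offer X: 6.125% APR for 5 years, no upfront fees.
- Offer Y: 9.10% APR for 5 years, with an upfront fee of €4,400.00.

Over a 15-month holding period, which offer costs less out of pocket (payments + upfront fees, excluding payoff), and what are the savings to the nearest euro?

Offer X: at 6.125% the monthly rate is 0.0051042, so the payment is 525,000 × 0.0051042 / (1 − 1.0051042^−60) = €10,180.26.
Offer Y: monthly rate = 9.1%/12 = 0.0075833; payment = 525,000 × 0.0075833 / (1 − (1+0.0075833)^−60) = €10,923.63.
Over 15 months: Offer X costs 15 × €10,180.26 = €152,703.90; Offer Y costs 15 × €10,923.63 + €4,400.00 = €168,254.45.
Offer X is cheaper by €168,254.45 − €152,703.90 = €15,550.55.

Offer X by €15,551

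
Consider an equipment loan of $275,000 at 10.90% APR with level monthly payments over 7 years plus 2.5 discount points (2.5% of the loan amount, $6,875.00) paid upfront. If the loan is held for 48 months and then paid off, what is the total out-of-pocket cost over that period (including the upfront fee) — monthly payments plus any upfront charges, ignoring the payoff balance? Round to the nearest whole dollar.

$232,198

At 10.90% the monthly rate is 0.0090833, so the payment is 275,000 × 0.0090833 / (1 − 1.0090833^−84) = $4,694.22.
Total outlay = 48 × $4,694.22 + $6,875.00 = $232,197.56.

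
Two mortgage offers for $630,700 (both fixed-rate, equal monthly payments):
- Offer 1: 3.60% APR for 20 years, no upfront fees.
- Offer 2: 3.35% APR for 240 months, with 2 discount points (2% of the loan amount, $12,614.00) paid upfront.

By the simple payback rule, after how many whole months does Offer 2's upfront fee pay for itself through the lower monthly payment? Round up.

156 months

Offer 1: at 3.60% the monthly rate is 0.0030000, so the payment is 630,700 × 0.0030000 / (1 − 1.0030000^−240) = $3,690.30.
Offer 2: at 3.35% the monthly rate is 0.0027917, so the payment is 630,700 × 0.0027917 / (1 − 1.0027917^−240) = $3,609.38.
Monthly savings = $3,690.30 − $3,609.38 = $80.92.
Break-even = $12,614.00 / $80.92 = 155.88 → 156 months.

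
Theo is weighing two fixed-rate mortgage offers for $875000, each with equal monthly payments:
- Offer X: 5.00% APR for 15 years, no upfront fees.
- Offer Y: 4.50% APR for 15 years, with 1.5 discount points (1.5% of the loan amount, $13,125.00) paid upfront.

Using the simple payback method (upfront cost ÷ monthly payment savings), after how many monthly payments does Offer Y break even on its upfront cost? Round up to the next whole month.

59 months

Offer X: at 5.00% the monthly rate is 0.0041667, so the payment is 875,000 × 0.0041667 / (1 − 1.0041667^−180) = $6,919.44.
Offer Y: monthly rate = 4.5%/12 = 0.0037500; payment = 875,000 × 0.0037500 / (1 − (1+0.0037500)^−180) = $6,693.69.
Monthly savings = $6,919.44 − $6,693.69 = $225.75.
Break-even = $13,125.00 / $225.75 = 58.14 → 59 months.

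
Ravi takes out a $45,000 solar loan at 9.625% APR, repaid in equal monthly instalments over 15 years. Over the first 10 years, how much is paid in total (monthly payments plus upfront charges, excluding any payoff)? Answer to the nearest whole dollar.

At 9.625% the monthly rate is 0.0080208, so the payment is 45,000 × 0.0080208 / (1 − 1.0080208^−180) = $473.30.
Total outlay = 120 × $473.30 = $56,796.00.

$56,796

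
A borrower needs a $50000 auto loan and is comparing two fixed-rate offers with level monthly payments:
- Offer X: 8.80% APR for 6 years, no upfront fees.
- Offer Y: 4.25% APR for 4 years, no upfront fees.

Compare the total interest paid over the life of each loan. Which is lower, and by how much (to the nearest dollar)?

Offer X: at 8.80% the monthly rate is 0.0073333, so the payment is 50,000 × 0.0073333 / (1 − 1.0073333^−72) = $896.32.
Total interest on Offer X = 72 × $896.32 − $50,000 = $14,535.04.
Offer Y: monthly rate = 4.25%/12 = 0.0035417; payment = 50,000 × 0.0035417 / (1 − (1+0.0035417)^−48) = $1,134.55.
Total interest on Offer Y = 48 × $1,134.55 − $50,000 = $4,458.40.
Offer Y is lower by $10,076.64.

Offer Y by $10,077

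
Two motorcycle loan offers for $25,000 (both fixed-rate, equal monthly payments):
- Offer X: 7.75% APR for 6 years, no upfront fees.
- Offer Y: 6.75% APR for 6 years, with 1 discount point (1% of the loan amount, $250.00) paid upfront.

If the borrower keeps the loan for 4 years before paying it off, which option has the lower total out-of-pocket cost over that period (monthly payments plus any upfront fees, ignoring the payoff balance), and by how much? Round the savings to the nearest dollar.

Offer Y by $329

Offer X: monthly rate = 7.75%/12 = 0.0064583; payment = 25,000 × 0.0064583 / (1 − (1+0.0064583)^−72) = $435.29.
Offer Y: at 6.75% the monthly rate is 0.0056250, so the payment is 25,000 × 0.0056250 / (1 − 1.0056250^−72) = $423.23.
Over 48 months: Offer X costs 48 × $435.29 = $20,893.92; Offer Y costs 48 × $423.23 + $250.00 = $20,565.04.
Offer Y is cheaper by $20,893.92 − $20,565.04 = $328.88.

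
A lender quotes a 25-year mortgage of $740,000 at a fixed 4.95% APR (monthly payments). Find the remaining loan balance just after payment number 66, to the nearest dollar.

$645,253

With monthly rate i = 4.95%/12 = 0.0041250, the balance after k of n payments is P · [(1+i)^n − (1+i)^k] / [(1+i)^n − 1].
(1+0.0041250)^300 = 3.43822261 and (1+0.0041250)^66 = 1.31218019, so the balance is 740,000 × (3.43822261 − 1.31218019) / (3.43822261 − 1) = $645,253.38.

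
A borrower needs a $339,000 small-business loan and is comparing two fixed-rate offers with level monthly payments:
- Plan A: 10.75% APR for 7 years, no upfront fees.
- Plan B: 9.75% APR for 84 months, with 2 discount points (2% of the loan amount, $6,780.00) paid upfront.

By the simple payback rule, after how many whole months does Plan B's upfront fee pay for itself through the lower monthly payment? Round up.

39 months

Plan A: at 10.75% the monthly rate is 0.0089583, so the payment is 339,000 × 0.0089583 / (1 − 1.0089583^−84) = $5,760.04.
Plan B: at 9.75% the monthly rate is 0.0081250, so the payment is 339,000 × 0.0081250 / (1 − 1.0081250^−84) = $5,584.11.
Monthly savings = $5,760.04 − $5,584.11 = $175.93.
Break-even = $6,780.00 / $175.93 = 38.54 → 39 months.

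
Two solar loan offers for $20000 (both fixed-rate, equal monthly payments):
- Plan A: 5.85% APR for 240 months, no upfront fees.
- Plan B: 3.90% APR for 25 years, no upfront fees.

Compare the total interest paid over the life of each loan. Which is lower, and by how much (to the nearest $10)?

Plan B by $2,630

Plan A: monthly rate = 5.85%/12 = 0.0048750; payment = 20,000 × 0.0048750 / (1 − (1+0.0048750)^−240) = $141.56.
Total interest on Plan A = 240 × $141.56 − $20,000 = $13,974.40.
Plan B: monthly rate = 3.9%/12 = 0.0032500; payment = 20,000 × 0.0032500 / (1 − (1+0.0032500)^−300) = $104.47.
Total interest on Plan B = 300 × $104.47 − $20,000 = $11,341.00.
Plan B is lower by $2,633.40.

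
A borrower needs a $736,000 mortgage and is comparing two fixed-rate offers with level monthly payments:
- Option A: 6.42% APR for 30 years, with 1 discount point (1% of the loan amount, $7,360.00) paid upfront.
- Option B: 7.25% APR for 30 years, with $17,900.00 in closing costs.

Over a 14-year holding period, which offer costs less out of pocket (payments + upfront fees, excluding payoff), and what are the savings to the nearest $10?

Option A: monthly rate = 6.42%/12 = 0.0053500; payment = 736,000 × 0.0053500 / (1 − (1+0.0053500)^−360) = $4,613.37.
Option B: monthly rate = 7.25%/12 = 0.0060417; payment = 736,000 × 0.0060417 / (1 − (1+0.0060417)^−360) = $5,020.82.
Over 168 months: Option A costs 168 × $4,613.37 + $7,360.00 = $782,406.16; Option B costs 168 × $5,020.82 + $17,900.00 = $861,397.76.
Option A is cheaper by $861,397.76 − $782,406.16 = $78,991.60.

Option A by $78,990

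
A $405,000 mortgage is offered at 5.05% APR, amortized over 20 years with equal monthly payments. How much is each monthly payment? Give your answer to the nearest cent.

Monthly rate = 5.05%/12 = 0.0042083; payment = 405,000 × 0.0042083 / (1 − (1+0.0042083)^−240) = $2,684.02.

$2,684.02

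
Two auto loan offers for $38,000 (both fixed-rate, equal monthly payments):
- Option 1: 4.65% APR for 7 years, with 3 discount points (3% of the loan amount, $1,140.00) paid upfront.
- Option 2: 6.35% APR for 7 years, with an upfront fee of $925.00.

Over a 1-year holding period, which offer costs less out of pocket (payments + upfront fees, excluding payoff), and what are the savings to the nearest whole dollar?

Option 1: monthly rate = 4.65%/12 = 0.0038750; payment = 38,000 × 0.0038750 / (1 − (1+0.0038750)^−84) = $530.86.
Option 2: monthly rate = 6.35%/12 = 0.0052917; payment = 38,000 × 0.0052917 / (1 − (1+0.0052917)^−84) = $561.52.
Over 12 months: Option 1 costs 12 × $530.86 + $1,140.00 = $7,510.32; Option 2 costs 12 × $561.52 + $925.00 = $7,663.24.
Option 1 is cheaper by $7,663.24 − $7,510.32 = $152.92.

Option 1 by $153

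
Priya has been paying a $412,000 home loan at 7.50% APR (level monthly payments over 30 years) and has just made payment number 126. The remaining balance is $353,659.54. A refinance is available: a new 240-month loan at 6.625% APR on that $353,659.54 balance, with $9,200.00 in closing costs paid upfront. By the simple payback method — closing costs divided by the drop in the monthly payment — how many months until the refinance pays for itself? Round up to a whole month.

43 months

Current payment = 412,000 × 7.5%/12 / (1 − (1+0.0062500)^−360) = $2,880.76.
Refinanced payment = 353,659.54 × 0.0055208 / (1 − (1+0.0055208)^−240) = $2,662.88.
Monthly savings = $2,880.76 − $2,662.88 = $217.88.
Break-even = $9,200.00 / $217.88 = 42.23 → 43 months.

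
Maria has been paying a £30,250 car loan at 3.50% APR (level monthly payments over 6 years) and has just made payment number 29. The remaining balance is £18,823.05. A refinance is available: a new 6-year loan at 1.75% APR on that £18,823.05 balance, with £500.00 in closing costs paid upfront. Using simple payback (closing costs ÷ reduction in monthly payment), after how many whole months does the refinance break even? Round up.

3 months

Current payment = 30,250 × 3.5%/12 / (1 − (1+0.0029167)^−72) = £466.41.
Refinanced payment = 18,823.05 × 0.0014583 / (1 − (1+0.0014583)^−72) = £275.59.
Monthly savings = £466.41 − £275.59 = £190.82.
Break-even = £500.00 / £190.82 = 2.62 → 3 months.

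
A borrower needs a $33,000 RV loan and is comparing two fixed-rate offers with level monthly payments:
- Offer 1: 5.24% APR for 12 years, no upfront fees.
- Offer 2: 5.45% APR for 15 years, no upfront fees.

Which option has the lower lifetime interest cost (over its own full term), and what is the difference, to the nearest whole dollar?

Offer 1 by $3,852

Offer 1: monthly rate = 5.24%/12 = 0.0043667; payment = 33,000 × 0.0043667 / (1 − (1+0.0043667)^−144) = $309.20.
Total interest on Offer 1 = 144 × $309.20 − $33,000 = $11,524.80.
Offer 2: at 5.45% the monthly rate is 0.0045417, so the payment is 33,000 × 0.0045417 / (1 − 1.0045417^−180) = $268.76.
Total interest on Offer 2 = 180 × $268.76 − $33,000 = $15,376.80.
Offer 1 is lower by $3,852.00.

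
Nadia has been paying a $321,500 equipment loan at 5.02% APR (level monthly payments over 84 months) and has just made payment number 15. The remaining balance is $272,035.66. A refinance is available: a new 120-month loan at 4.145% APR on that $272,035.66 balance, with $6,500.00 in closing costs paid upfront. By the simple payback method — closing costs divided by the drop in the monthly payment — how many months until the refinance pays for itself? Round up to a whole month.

Current payment = 321,500 × 5.02%/12 / (1 − (1+0.0041833)^−84) = $4,547.07.
Refinanced payment = 272,035.66 × 0.0034542 / (1 − (1+0.0034542)^−120) = $2,773.01.
Monthly savings = $4,547.07 − $2,773.01 = $1,774.06.
Break-even = $6,500.00 / $1,774.06 = 3.66 → 4 months.

4 months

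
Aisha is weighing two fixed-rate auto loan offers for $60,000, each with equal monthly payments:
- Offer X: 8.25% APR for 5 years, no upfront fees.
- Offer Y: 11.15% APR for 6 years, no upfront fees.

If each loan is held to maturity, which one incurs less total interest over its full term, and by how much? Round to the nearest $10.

Offer X by $9,130

Offer X: at 8.25% the monthly rate is 0.0068750, so the payment is 60,000 × 0.0068750 / (1 − 1.0068750^−60) = $1,223.78.
Total interest on Offer X = 60 × $1,223.78 − $60,000 = $13,426.80.
Offer Y: at 11.15% the monthly rate is 0.0092917, so the payment is 60,000 × 0.0092917 / (1 − 1.0092917^−72) = $1,146.66.
Total interest on Offer Y = 72 × $1,146.66 − $60,000 = $22,559.52.
Offer X is lower by $9,132.72.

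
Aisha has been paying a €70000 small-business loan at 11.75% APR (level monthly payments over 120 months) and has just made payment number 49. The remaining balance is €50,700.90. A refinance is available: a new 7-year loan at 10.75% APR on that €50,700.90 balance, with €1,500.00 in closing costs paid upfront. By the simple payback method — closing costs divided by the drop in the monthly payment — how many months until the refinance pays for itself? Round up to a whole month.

12 months

Current payment = 70,000 × 11.75%/12 / (1 − (1+0.0097917)^−120) = €994.21.
Refinanced payment = 50,700.90 × 0.0089583 / (1 − (1+0.0089583)^−84) = €861.47.
Monthly savings = €994.21 − €861.47 = €132.74.
Break-even = €1,500.00 / €132.74 = 11.30 → 12 months.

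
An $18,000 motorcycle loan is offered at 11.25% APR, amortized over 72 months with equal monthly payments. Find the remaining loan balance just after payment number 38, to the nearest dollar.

With monthly rate i = 11.25%/12 = 0.0093750, the balance after k of n payments is P · [(1+i)^n − (1+i)^k] / [(1+i)^n − 1].
(1+0.0093750)^72 = 1.95786692 and (1+0.0093750)^38 = 1.42559667, so the balance is 18,000 × (1.95786692 − 1.42559667) / (1.95786692 − 1) = $10,002.29.

$10,002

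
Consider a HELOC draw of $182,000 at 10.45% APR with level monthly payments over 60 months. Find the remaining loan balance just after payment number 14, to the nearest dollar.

With monthly rate i = 10.45%/12 = 0.0087083, the balance after k of n payments is P · [(1+i)^n − (1+i)^k] / [(1+i)^n − 1].
(1+0.0087083)^60 = 1.68242814 and (1+0.0087083)^14 = 1.12906390, so the balance is 182,000 × (1.68242814 − 1.12906390) / (1.68242814 − 1) = $147,579.34.

$147,579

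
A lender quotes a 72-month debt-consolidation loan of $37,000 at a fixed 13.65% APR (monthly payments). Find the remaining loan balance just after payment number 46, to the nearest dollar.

$16,922

With monthly rate i = 13.65%/12 = 0.0113750, the balance after k of n payments is P · [(1+i)^n − (1+i)^k] / [(1+i)^n − 1].
(1+0.0113750)^72 = 2.25776856 and (1+0.0113750)^46 = 1.68252626, so the balance is 37,000 × (2.25776856 − 1.68252626) / (2.25776856 − 1) = $16,922.00.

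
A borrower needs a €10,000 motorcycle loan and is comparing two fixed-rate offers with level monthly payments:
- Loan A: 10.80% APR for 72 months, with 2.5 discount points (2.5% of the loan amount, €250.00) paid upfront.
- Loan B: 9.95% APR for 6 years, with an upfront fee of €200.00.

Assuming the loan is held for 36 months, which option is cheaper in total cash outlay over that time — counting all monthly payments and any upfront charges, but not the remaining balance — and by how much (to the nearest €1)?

Loan B by €205

Loan A: at 10.80% the monthly rate is 0.0090000, so the payment is 10,000 × 0.0090000 / (1 − 1.0090000^−72) = €189.32.
Loan B: monthly rate = 9.95%/12 = 0.0082917; payment = 10,000 × 0.0082917 / (1 − (1+0.0082917)^−72) = €185.01.
Over 36 months: Loan A costs 36 × €189.32 + €250.00 = €7,065.52; Loan B costs 36 × €185.01 + €200.00 = €6,860.36.
Loan B is cheaper by €7,065.52 − €6,860.36 = €205.16.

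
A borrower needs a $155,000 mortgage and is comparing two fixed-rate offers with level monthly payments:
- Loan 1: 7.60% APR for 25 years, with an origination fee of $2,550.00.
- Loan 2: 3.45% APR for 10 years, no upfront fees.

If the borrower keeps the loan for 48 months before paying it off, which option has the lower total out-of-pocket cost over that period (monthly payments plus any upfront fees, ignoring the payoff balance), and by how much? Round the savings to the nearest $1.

Loan 1: monthly rate = 7.6%/12 = 0.0063333; payment = 155,000 × 0.0063333 / (1 − (1+0.0063333)^−300) = $1,155.54.
Loan 2: monthly rate = 3.45%/12 = 0.0028750; payment = 155,000 × 0.0028750 / (1 − (1+0.0028750)^−120) = $1,529.10.
Over 48 months: Loan 1 costs 48 × $1,155.54 + $2,550.00 = $58,015.92; Loan 2 costs 48 × $1,529.10 = $73,396.80.
Loan 1 is cheaper by $73,396.80 − $58,015.92 = $15,380.88.

Loan 1 by $15,381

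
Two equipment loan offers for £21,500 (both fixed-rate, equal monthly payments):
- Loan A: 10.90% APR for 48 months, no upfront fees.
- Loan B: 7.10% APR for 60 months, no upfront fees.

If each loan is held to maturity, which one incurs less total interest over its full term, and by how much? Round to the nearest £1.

Loan A: at 10.90% the monthly rate is 0.0090833, so the payment is 21,500 × 0.0090833 / (1 − 1.0090833^−48) = £554.64.
Total interest on Loan A = 48 × £554.64 − £21,500 = £5,122.72.
Loan B: monthly rate = 7.1%/12 = 0.0059167; payment = 21,500 × 0.0059167 / (1 − (1+0.0059167)^−60) = £426.74.
Total interest on Loan B = 60 × £426.74 − £21,500 = £4,104.40.
Loan B is lower by £1,018.32.

Loan B by £1,018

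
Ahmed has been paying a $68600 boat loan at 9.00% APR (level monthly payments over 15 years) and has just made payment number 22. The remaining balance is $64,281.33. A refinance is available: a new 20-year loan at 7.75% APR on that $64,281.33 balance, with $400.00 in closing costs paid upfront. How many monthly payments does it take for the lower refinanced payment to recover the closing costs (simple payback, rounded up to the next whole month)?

Current payment = 68,600 × 9%/12 / (1 − (1+0.0075000)^−180) = $695.79.
Refinanced payment = 64,281.33 × 0.0064583 / (1 − (1+0.0064583)^−240) = $527.72.
Monthly savings = $695.79 − $527.72 = $168.07.
Break-even = $400.00 / $168.07 = 2.38 → 3 months.

3 months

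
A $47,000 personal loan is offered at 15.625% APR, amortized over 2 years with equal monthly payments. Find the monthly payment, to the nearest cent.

$2,292.85

Monthly rate = 15.625%/12 = 0.0130208; payment = 47,000 × 0.0130208 / (1 − (1+0.0130208)^−24) = $2,292.85.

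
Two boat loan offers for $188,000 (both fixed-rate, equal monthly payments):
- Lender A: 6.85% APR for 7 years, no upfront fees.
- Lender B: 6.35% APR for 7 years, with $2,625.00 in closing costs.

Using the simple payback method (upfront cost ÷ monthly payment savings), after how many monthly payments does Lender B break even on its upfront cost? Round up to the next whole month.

58 months

Lender A: monthly rate = 6.85%/12 = 0.0057083; payment = 188,000 × 0.0057083 / (1 − (1+0.0057083)^−84) = $2,823.66.
Lender B: at 6.35% the monthly rate is 0.0052917, so the payment is 188,000 × 0.0052917 / (1 − 1.0052917^−84) = $2,778.06.
Monthly savings = $2,823.66 − $2,778.06 = $45.60.
Break-even = $2,625.00 / $45.60 = 57.57 → 58 months.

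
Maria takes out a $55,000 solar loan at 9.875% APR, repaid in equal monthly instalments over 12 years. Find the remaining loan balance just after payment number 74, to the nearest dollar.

$34,659

With monthly rate i = 9.875%/12 = 0.0082292, the balance after k of n payments is P · [(1+i)^n − (1+i)^k] / [(1+i)^n − 1].
(1+0.0082292)^144 = 3.25486501 and (1+0.0082292)^74 = 1.83393950, so the balance is 55,000 × (3.25486501 − 1.83393950) / (3.25486501 − 1) = $34,658.79.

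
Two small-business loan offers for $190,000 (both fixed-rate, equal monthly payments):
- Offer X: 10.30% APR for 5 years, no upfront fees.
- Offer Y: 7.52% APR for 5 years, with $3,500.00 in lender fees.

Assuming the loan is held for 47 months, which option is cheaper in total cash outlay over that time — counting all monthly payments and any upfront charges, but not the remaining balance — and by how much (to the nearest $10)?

Offer X: at 10.30% the monthly rate is 0.0085833, so the payment is 190,000 × 0.0085833 / (1 − 1.0085833^−60) = $4,065.04.
Offer Y: monthly rate = 7.52%/12 = 0.0062667; payment = 190,000 × 0.0062667 / (1 − (1+0.0062667)^−60) = $3,809.02.
Over 47 months: Offer X costs 47 × $4,065.04 = $191,056.88; Offer Y costs 47 × $3,809.02 + $3,500.00 = $182,523.94.
Offer Y is cheaper by $191,056.88 − $182,523.94 = $8,532.94.

Offer Y by $8,530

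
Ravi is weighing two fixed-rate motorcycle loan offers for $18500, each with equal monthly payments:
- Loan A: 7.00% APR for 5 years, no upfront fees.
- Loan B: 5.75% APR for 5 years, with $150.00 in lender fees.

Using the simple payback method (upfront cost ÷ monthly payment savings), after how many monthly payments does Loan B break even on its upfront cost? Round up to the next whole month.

Loan A: at 7.00% the monthly rate is 0.0058333, so the payment is 18,500 × 0.0058333 / (1 − 1.0058333^−60) = $366.32.
Loan B: monthly rate = 5.75%/12 = 0.0047917; payment = 18,500 × 0.0047917 / (1 − (1+0.0047917)^−60) = $355.51.
Monthly savings = $366.32 − $355.51 = $10.81.
Break-even = $150.00 / $10.81 = 13.88 → 14 months.

14 months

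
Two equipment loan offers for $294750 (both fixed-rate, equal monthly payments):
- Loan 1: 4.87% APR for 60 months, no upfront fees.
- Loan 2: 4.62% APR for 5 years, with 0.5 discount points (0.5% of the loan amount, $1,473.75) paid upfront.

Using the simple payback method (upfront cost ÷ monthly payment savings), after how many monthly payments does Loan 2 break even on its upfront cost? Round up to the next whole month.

Loan 1: at 4.87% the monthly rate is 0.0040583, so the payment is 294,750 × 0.0040583 / (1 − 1.0040583^−60) = $5,544.76.
Loan 2: monthly rate = 4.62%/12 = 0.0038500; payment = 294,750 × 0.0038500 / (1 − (1+0.0038500)^−60) = $5,511.13.
Monthly savings = $5,544.76 − $5,511.13 = $33.63.
Break-even = $1,473.75 / $33.63 = 43.82 → 44 months.

44 months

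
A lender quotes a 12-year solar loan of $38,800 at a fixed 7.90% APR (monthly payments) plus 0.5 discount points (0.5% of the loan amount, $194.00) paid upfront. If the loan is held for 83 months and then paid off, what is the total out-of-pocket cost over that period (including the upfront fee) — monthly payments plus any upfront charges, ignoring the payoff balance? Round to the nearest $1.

At 7.90% the monthly rate is 0.0065833, so the payment is 38,800 × 0.0065833 / (1 − 1.0065833^−144) = $417.87.
Total outlay = 83 × $417.87 + $194.00 = $34,877.21.

$34,877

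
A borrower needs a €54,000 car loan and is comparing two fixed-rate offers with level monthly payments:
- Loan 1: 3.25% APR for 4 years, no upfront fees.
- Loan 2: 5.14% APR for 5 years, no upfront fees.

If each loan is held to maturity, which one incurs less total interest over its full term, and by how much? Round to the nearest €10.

Loan 1: at 3.25% the monthly rate is 0.0027083, so the payment is 54,000 × 0.0027083 / (1 − 1.0027083^−48) = €1,201.23.
Total interest on Loan 1 = 48 × €1,201.23 − €54,000 = €3,659.04.
Loan 2: at 5.14% the monthly rate is 0.0042833, so the payment is 54,000 × 0.0042833 / (1 − 1.0042833^−60) = €1,022.51.
Total interest on Loan 2 = 60 × €1,022.51 − €54,000 = €7,350.60.
Loan 1 is lower by €3,691.56.

Loan 1 by €3,690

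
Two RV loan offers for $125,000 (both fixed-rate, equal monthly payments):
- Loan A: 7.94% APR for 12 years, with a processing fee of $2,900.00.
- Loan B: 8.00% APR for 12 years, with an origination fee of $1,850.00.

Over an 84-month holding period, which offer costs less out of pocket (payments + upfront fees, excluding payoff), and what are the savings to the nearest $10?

Loan B by $700

Loan A: at 7.94% the monthly rate is 0.0066167, so the payment is 125,000 × 0.0066167 / (1 − 1.0066167^−144) = $1,348.96.
Loan B: at 8.00% the monthly rate is 0.0066667, so the payment is 125,000 × 0.0066667 / (1 − 1.0066667^−144) = $1,353.07.
Over 84 months: Loan A costs 84 × $1,348.96 + $2,900.00 = $116,212.64; Loan B costs 84 × $1,353.07 + $1,850.00 = $115,507.88.
Loan B is cheaper by $116,212.64 − $115,507.88 = $704.76.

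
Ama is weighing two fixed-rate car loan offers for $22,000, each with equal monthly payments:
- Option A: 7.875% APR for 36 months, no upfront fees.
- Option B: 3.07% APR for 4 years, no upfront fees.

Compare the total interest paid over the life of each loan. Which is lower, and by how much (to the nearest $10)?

Option A: at 7.875% the monthly rate is 0.0065625, so the payment is 22,000 × 0.0065625 / (1 − 1.0065625^−36) = $688.13.
Total interest on Option A = 36 × $688.13 − $22,000 = $2,772.68.
Option B: monthly rate = 3.07%/12 = 0.0025583; payment = 22,000 × 0.0025583 / (1 − (1+0.0025583)^−48) = $487.64.
Total interest on Option B = 48 × $487.64 − $22,000 = $1,406.72.
Option B is lower by $1,365.96.

Option B by $1,370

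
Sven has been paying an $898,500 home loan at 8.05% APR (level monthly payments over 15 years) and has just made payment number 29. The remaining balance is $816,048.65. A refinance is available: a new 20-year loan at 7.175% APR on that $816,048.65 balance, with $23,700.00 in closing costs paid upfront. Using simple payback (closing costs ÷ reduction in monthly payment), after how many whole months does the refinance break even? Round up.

11 months

Current payment = 898,500 × 8.05%/12 / (1 − (1+0.0067083)^−180) = $8,612.49.
Refinanced payment = 816,048.65 × 0.0059792 / (1 − (1+0.0059792)^−240) = $6,412.82.
Monthly savings = $8,612.49 − $6,412.82 = $2,199.67.
Break-even = $23,700.00 / $2,199.67 = 10.77 → 11 months.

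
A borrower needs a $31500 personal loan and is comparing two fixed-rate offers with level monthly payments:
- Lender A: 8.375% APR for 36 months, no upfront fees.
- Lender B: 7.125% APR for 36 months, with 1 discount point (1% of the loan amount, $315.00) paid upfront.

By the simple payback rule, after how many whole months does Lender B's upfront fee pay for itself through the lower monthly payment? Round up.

Lender A: at 8.375% the monthly rate is 0.0069792, so the payment is 31,500 × 0.0069792 / (1 − 1.0069792^−36) = $992.55.
Lender B: monthly rate = 7.125%/12 = 0.0059375; payment = 31,500 × 0.0059375 / (1 − (1+0.0059375)^−36) = $974.43.
Monthly savings = $992.55 − $974.43 = $18.12.
Break-even = $315.00 / $18.12 = 17.38 → 18 months.

18 months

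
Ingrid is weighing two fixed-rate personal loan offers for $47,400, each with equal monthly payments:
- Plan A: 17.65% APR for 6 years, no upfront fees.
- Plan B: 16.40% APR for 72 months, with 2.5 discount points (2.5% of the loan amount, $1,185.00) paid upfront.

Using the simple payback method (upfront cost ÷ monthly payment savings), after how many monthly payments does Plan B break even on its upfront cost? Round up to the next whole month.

36 months

Plan A: at 17.65% the monthly rate is 0.0147083, so the payment is 47,400 × 0.0147083 / (1 − 1.0147083^−72) = $1,071.73.
Plan B: at 16.40% the monthly rate is 0.0136667, so the payment is 47,400 × 0.0136667 / (1 − 1.0136667^−72) = $1,038.66.
Monthly savings = $1,071.73 − $1,038.66 = $33.07.
Break-even = $1,185.00 / $33.07 = 35.83 → 36 months.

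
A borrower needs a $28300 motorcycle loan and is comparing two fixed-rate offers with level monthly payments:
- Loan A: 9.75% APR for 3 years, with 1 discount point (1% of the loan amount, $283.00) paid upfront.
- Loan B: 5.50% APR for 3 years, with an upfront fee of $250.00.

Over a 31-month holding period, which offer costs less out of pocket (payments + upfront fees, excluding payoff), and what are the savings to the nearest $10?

Loan B by $1,750

Loan A: monthly rate = 9.75%/12 = 0.0081250; payment = 28,300 × 0.0081250 / (1 − (1+0.0081250)^−36) = $909.84.
Loan B: at 5.50% the monthly rate is 0.0045833, so the payment is 28,300 × 0.0045833 / (1 − 1.0045833^−36) = $854.54.
Over 31 months: Loan A costs 31 × $909.84 + $283.00 = $28,488.04; Loan B costs 31 × $854.54 + $250.00 = $26,740.74.
Loan B is cheaper by $28,488.04 − $26,740.74 = $1,747.30.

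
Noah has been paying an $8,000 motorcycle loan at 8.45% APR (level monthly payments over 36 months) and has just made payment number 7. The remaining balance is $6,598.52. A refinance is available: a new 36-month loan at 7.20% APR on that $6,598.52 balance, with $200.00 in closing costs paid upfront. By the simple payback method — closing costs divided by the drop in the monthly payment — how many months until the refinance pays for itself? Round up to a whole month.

Current payment = 8,000 × 8.45%/12 / (1 − (1+0.0070417)^−36) = $252.35.
Refinanced payment = 6,598.52 × 0.0060000 / (1 − (1+0.0060000)^−36) = $204.35.
Monthly savings = $252.35 − $204.35 = $48.00.
Break-even = $200.00 / $48.00 = 4.17 → 5 months.

5 months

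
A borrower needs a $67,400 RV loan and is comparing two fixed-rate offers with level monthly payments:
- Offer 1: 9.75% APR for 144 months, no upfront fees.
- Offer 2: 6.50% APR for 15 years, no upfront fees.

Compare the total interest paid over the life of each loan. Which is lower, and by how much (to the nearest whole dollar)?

Offer 1: at 9.75% the monthly rate is 0.0081250, so the payment is 67,400 × 0.0081250 / (1 − 1.0081250^−144) = $795.78.
Total interest on Offer 1 = 144 × $795.78 − $67,400 = $47,192.32.
Offer 2: monthly rate = 6.5%/12 = 0.0054167; payment = 67,400 × 0.0054167 / (1 − (1+0.0054167)^−180) = $587.13.
Total interest on Offer 2 = 180 × $587.13 − $67,400 = $38,283.40.
Offer 2 is lower by $8,908.92.

Offer 2 by $8,909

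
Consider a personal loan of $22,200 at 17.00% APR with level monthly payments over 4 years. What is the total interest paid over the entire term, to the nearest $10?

At 17.00% the monthly rate is 0.0141667, so the payment is 22,200 × 0.0141667 / (1 − 1.0141667^−48) = $640.58.
Total paid = 48 × $640.58 = $30,747.84; interest = $30,747.84 − $22,200 = $8,547.84.

$8,550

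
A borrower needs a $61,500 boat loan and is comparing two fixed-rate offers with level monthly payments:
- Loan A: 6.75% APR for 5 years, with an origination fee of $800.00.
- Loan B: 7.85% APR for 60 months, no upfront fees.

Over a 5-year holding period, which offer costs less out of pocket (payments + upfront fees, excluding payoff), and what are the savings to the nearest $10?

Loan A: at 6.75% the monthly rate is 0.0056250, so the payment is 61,500 × 0.0056250 / (1 − 1.0056250^−60) = $1,210.53.
Loan B: monthly rate = 7.85%/12 = 0.0065417; payment = 61,500 × 0.0065417 / (1 − (1+0.0065417)^−60) = $1,242.59.
Over 60 months: Loan A costs 60 × $1,210.53 + $800.00 = $73,431.80; Loan B costs 60 × $1,242.59 = $74,555.40.
Loan A is cheaper by $74,555.40 − $73,431.80 = $1,123.60.

Loan A by $1,120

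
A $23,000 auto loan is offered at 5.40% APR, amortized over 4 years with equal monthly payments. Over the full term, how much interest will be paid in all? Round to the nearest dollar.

$2,625

At 5.40% the monthly rate is 0.0045000, so the payment is 23,000 × 0.0045000 / (1 − 1.0045000^−48) = $533.85.
Total paid = 48 × $533.85 = $25,624.80; interest = $25,624.80 − $23,000 = $2,624.80.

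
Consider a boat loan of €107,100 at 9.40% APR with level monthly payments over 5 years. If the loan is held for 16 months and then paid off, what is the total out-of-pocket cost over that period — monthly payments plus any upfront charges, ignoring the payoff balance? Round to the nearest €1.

At 9.40% the monthly rate is 0.0078333, so the payment is 107,100 × 0.0078333 / (1 − 1.0078333^−60) = €2,244.07.
Total outlay = 16 × €2,244.07 = €35,905.12.

€35,905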